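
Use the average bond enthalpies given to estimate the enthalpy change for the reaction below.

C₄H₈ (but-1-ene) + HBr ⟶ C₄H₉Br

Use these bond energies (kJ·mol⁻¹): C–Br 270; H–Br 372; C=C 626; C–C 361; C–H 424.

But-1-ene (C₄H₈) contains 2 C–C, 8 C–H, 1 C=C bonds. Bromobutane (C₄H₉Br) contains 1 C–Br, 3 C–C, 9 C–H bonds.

Bonds broken (reactants):
  C–C: 2 × 361 = 722
  C–H: 8 × 424 = 3392
  C=C: 1 × 626 = 626
  H–Br: 1 × 372 = 372
  Σ(broken) = 5112 kJ
Bonds formed (products):
  C–Br: 1 × 270 = 270
  C–C: 3 × 361 = 1083
  C–H: 9 × 424 = 3816
  Σ(formed) = 5169 kJ
ΔH = Σ(broken) − Σ(formed) = 5112 − 5169 = −57 kJ

ΔH ≈ −57 kJ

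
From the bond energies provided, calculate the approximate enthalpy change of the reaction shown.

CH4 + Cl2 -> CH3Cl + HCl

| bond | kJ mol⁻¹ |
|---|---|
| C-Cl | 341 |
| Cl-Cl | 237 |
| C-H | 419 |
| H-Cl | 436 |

Bonds broken (reactants):
  C-H: 4 × 419 = 1676
  Cl-Cl: 1 × 237 = 237
  Σ(broken) = 1913 kJ
Bonds formed (products):
  C-Cl: 1 × 341 = 341
  C-H: 3 × 419 = 1257
  H-Cl: 1 × 436 = 436
  Σ(formed) = 2034 kJ
ΔH = Σ(broken) − Σ(formed) = 1913 − 2034 = −121 kJ

ΔH ≈ −121 kJ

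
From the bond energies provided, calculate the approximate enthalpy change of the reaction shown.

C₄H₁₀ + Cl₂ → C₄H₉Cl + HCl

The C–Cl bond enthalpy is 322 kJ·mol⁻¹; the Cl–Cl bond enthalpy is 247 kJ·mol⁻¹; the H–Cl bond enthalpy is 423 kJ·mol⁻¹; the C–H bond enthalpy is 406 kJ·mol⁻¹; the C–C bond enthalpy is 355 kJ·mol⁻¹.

ΔH ≈ −92 kJ

Bonds broken (reactants):
  C–C: 3 × 355 = 1065
  C–H: 10 × 406 = 4060
  Cl–Cl: 1 × 247 = 247
  Σ(broken) = 5372 kJ
Bonds formed (products):
  C–C: 3 × 355 = 1065
  C–Cl: 1 × 322 = 322
  C–H: 9 × 406 = 3654
  H–Cl: 1 × 423 = 423
  Σ(formed) = 5464 kJ
ΔH = Σ(broken) − Σ(formed) = 5372 − 5464 = −92 kJ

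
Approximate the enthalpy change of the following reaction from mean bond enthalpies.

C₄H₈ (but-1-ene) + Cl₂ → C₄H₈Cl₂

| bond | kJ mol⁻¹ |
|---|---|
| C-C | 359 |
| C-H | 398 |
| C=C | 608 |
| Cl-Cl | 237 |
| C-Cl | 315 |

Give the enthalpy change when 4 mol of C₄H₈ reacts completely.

ΔH = −576 kJ

Bonds broken (reactants):
  C-C: 2 × 359 = 718
  C-H: 8 × 398 = 3184
  C=C: 1 × 608 = 608
  Cl-Cl: 1 × 237 = 237
  Σ(broken) = 4747 kJ
Bonds formed (products):
  C-C: 3 × 359 = 1077
  C-Cl: 2 × 315 = 630
  C-H: 8 × 398 = 3184
  Σ(formed) = 4891 kJ
ΔH = Σ(broken) − Σ(formed) = 4747 − 4891 = −144 kJ
For 4× the reaction as written: 4 × (−144) = −576 kJ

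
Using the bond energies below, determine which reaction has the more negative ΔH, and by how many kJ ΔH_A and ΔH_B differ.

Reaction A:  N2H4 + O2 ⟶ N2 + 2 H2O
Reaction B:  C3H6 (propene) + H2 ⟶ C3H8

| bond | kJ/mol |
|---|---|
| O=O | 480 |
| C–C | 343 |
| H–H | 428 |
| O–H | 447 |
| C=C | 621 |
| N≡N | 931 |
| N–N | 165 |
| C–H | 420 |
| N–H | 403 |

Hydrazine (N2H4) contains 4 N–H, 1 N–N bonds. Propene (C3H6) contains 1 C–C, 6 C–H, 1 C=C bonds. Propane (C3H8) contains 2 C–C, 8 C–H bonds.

Reaction A, by 328 kJ

Reaction A:
  Bonds broken (reactants):
    N–H: 4 × 403 = 1612
    N–N: 1 × 165 = 165
    O=O: 1 × 480 = 480
    Σ(broken) = 2257 kJ
  Bonds formed (products):
    N≡N: 1 × 931 = 931
    O–H: 4 × 447 = 1788
    Σ(formed) = 2719 kJ
  ΔH_A = 2257 − 2719 = −462 kJ
Reaction B:
  Bonds broken (reactants):
    C–C: 1 × 343 = 343
    C–H: 6 × 420 = 2520
    C=C: 1 × 621 = 621
    H–H: 1 × 428 = 428
    Σ(broken) = 3912 kJ
  Bonds formed (products):
    C–C: 2 × 343 = 686
    C–H: 8 × 420 = 3360
    Σ(formed) = 4046 kJ
  ΔH_B = 3912 − 4046 = −134 kJ
ΔH_A − ΔH_B = −328 kJ, so reaction A has the more negative ΔH; |ΔH_A − ΔH_B| = 328 kJ.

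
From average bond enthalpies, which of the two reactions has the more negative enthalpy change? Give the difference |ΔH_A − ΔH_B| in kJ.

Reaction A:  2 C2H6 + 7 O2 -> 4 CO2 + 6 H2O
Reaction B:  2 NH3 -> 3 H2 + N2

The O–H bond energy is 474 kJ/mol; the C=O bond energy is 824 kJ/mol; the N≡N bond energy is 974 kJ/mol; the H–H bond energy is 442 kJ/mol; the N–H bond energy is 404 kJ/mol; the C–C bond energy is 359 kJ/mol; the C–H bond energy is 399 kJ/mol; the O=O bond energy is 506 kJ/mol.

Reaction A:
  Bonds broken (reactants):
    C–C: 2 × 359 = 718
    C–H: 12 × 399 = 4788
    O=O: 7 × 506 = 3542
    Σ(broken) = 9048 kJ
  Bonds formed (products):
    C=O: 8 × 824 = 6592
    O–H: 12 × 474 = 5688
    Σ(formed) = 12280 kJ
  ΔH_A = 9048 − 12280 = −3232 kJ
Reaction B:
  Bonds broken (reactants):
    N–H: 6 × 404 = 2424
    Σ(broken) = 2424 kJ
  Bonds formed (products):
    H–H: 3 × 442 = 1326
    N≡N: 1 × 974 = 974
    Σ(formed) = 2300 kJ
  ΔH_B = 2424 − 2300 = +124 kJ
ΔH_A − ΔH_B = −3356 kJ, so reaction A has the more negative ΔH; |ΔH_A − ΔH_B| = 3356 kJ.

Reaction A, by 3356 kJ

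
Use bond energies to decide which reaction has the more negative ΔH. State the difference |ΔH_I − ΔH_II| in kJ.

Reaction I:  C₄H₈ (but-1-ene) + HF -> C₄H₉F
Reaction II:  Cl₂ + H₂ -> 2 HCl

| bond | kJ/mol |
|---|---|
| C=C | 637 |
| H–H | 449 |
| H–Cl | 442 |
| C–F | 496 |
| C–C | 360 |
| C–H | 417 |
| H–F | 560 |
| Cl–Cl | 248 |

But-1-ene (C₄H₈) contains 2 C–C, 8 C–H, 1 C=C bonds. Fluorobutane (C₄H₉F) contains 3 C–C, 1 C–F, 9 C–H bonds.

Reaction II, by 111 kJ

Reaction I:
  Bonds broken (reactants):
    C–C: 2 × 360 = 720
    C–H: 8 × 417 = 3336
    C=C: 1 × 637 = 637
    H–F: 1 × 560 = 560
    Σ(broken) = 5253 kJ
  Bonds formed (products):
    C–C: 3 × 360 = 1080
    C–F: 1 × 496 = 496
    C–H: 9 × 417 = 3753
    Σ(formed) = 5329 kJ
  ΔH_I = 5253 − 5329 = −76 kJ
Reaction II:
  Bonds broken (reactants):
    Cl–Cl: 1 × 248 = 248
    H–H: 1 × 449 = 449
    Σ(broken) = 697 kJ
  Bonds formed (products):
    H–Cl: 2 × 442 = 884
    Σ(formed) = 884 kJ
  ΔH_II = 697 − 884 = −187 kJ
ΔH_I − ΔH_II = +111 kJ, so reaction II has the more negative ΔH; |ΔH_I − ΔH_II| = 111 kJ.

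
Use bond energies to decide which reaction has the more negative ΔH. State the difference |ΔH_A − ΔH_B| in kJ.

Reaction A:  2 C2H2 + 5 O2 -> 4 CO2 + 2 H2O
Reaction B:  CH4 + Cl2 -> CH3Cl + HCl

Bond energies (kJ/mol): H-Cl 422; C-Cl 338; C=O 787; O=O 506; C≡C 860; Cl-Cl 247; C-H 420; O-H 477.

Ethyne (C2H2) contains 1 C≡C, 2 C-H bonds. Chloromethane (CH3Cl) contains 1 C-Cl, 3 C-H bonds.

Reaction A, by 2181 kJ

Reaction A:
  Bonds broken (reactants):
    C≡C: 2 × 860 = 1720
    C-H: 4 × 420 = 1680
    O=O: 5 × 506 = 2530
    Σ(broken) = 5930 kJ
  Bonds formed (products):
    C=O: 8 × 787 = 6296
    O-H: 4 × 477 = 1908
    Σ(formed) = 8204 kJ
  ΔH_A = 5930 − 8204 = −2274 kJ
Reaction B:
  Bonds broken (reactants):
    C-H: 4 × 420 = 1680
    Cl-Cl: 1 × 247 = 247
    Σ(broken) = 1927 kJ
  Bonds formed (products):
    C-Cl: 1 × 338 = 338
    C-H: 3 × 420 = 1260
    H-Cl: 1 × 422 = 422
    Σ(formed) = 2020 kJ
  ΔH_B = 1927 − 2020 = −93 kJ
ΔH_A − ΔH_B = −2181 kJ, so reaction A has the more negative ΔH; |ΔH_A − ΔH_B| = 2181 kJ.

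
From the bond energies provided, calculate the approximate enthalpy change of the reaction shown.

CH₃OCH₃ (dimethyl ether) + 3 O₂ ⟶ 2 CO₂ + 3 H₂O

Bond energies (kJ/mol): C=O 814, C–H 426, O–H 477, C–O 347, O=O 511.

ΔH ≈ −1335 kJ

Bonds broken (reactants):
  C–H: 6 × 426 = 2556
  C–O: 2 × 347 = 694
  O=O: 3 × 511 = 1533
  Σ(broken) = 4783 kJ
Bonds formed (products):
  C=O: 4 × 814 = 3256
  O–H: 6 × 477 = 2862
  Σ(formed) = 6118 kJ
ΔH = Σ(broken) − Σ(formed) = 4783 − 6118 = −1335 kJ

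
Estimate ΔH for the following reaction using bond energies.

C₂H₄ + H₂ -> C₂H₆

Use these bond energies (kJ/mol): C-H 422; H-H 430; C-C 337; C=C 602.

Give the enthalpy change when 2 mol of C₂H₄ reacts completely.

ΔH = −298 kJ

Bonds broken (reactants):
  C-H: 4 × 422 = 1688
  C=C: 1 × 602 = 602
  H-H: 1 × 430 = 430
  Σ(broken) = 2720 kJ
Bonds formed (products):
  C-C: 1 × 337 = 337
  C-H: 6 × 422 = 2532
  Σ(formed) = 2869 kJ
ΔH = Σ(broken) − Σ(formed) = 2720 − 2869 = −149 kJ
For 2× the reaction as written: 2 × (−149) = −298 kJ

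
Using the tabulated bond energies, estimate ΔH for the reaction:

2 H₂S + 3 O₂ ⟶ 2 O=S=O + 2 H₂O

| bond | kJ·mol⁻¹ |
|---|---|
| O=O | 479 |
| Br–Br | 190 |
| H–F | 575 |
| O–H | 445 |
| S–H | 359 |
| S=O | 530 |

Bonds broken (reactants):
  O=O: 3 × 479 = 1437
  S–H: 4 × 359 = 1436
  Σ(broken) = 2873 kJ
Bonds formed (products):
  O–H: 4 × 445 = 1780
  S=O: 4 × 530 = 2120
  Σ(formed) = 3900 kJ
ΔH = Σ(broken) − Σ(formed) = 2873 − 3900 = −1027 kJ

ΔH ≈ −1027 kJ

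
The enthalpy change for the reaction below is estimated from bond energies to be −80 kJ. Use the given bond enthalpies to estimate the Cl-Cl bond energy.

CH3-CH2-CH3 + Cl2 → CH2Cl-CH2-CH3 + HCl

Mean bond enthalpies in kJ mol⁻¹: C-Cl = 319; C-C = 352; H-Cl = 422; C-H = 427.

D(Cl-Cl) ≈ 234 kJ/mol

Let D be the Cl-Cl bond energy.
Σ(broken) = 2×352 + 8×427 + 1×D = 4120 + D
Σ(formed) = 2×352 + 1×319 + 7×427 + 1×422 = 4434
ΔH = Σ(broken) − Σ(formed) = (4120 + D) − (4434) = −314 + D
Setting this equal to −80 kJ gives D = 234 kJ/mol.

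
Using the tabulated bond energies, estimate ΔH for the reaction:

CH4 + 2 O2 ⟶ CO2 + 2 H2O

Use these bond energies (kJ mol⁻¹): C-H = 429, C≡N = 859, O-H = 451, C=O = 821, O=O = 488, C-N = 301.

ΔH ≈ −754 kJ

Bonds broken (reactants):
  C-H: 4 × 429 = 1716
  O=O: 2 × 488 = 976
  Σ(broken) = 2692 kJ
Bonds formed (products):
  C=O: 2 × 821 = 1642
  O-H: 4 × 451 = 1804
  Σ(formed) = 3446 kJ
ΔH = Σ(broken) − Σ(formed) = 2692 − 3446 = −754 kJ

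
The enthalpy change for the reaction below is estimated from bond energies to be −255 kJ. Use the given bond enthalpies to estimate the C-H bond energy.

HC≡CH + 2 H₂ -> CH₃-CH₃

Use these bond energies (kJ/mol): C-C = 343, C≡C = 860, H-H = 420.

Let D be the C-H bond energy.
Σ(broken) = 1×860 + 2×D + 2×420 = 1700 + 2D
Σ(formed) = 1×343 + 6×D = 343 + 6D
ΔH = Σ(broken) − Σ(formed) = (1700 + 2D) − (343 + 6D) = +1357 − 4D
Setting this equal to −255 kJ gives 4D = 1612, so D = 403 kJ/mol.

D(C-H) ≈ 403 kJ/mol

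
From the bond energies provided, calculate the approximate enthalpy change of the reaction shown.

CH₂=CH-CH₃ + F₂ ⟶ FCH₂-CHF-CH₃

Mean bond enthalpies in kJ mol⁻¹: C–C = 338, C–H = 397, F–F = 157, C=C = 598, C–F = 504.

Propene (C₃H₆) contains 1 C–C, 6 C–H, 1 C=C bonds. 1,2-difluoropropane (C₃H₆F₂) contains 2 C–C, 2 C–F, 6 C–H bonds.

ΔH ≈ −591 kJ

Bonds broken (reactants):
  C–C: 1 × 338 = 338
  C–H: 6 × 397 = 2382
  C=C: 1 × 598 = 598
  F–F: 1 × 157 = 157
  Σ(broken) = 3475 kJ
Bonds formed (products):
  C–C: 2 × 338 = 676
  C–F: 2 × 504 = 1008
  C–H: 6 × 397 = 2382
  Σ(formed) = 4066 kJ
ΔH = Σ(broken) − Σ(formed) = 3475 − 4066 = −591 kJ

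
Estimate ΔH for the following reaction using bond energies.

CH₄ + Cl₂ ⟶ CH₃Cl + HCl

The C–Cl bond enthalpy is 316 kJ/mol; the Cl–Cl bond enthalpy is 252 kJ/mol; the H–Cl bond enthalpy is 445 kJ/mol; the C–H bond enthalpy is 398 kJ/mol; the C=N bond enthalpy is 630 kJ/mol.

ΔH ≈ −111 kJ

Bonds broken (reactants):
  C–H: 4 × 398 = 1592
  Cl–Cl: 1 × 252 = 252
  Σ(broken) = 1844 kJ
Bonds formed (products):
  C–Cl: 1 × 316 = 316
  C–H: 3 × 398 = 1194
  H–Cl: 1 × 445 = 445
  Σ(formed) = 1955 kJ
ΔH = Σ(broken) − Σ(formed) = 1844 − 1955 = −111 kJ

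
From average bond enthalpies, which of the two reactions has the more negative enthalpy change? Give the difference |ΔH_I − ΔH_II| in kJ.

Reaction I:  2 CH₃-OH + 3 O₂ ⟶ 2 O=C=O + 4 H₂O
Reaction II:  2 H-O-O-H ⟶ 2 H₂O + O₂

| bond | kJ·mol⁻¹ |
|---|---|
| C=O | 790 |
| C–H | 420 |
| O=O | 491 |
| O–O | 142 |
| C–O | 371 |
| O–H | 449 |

Reaction I, by 912 kJ

Reaction I:
  Bonds broken (reactants):
    C–H: 6 × 420 = 2520
    C–O: 2 × 371 = 742
    O–H: 2 × 449 = 898
    O=O: 3 × 491 = 1473
    Σ(broken) = 5633 kJ
  Bonds formed (products):
    C=O: 4 × 790 = 3160
    O–H: 8 × 449 = 3592
    Σ(formed) = 6752 kJ
  ΔH_I = 5633 − 6752 = −1119 kJ
Reaction II:
  Bonds broken (reactants):
    O–H: 4 × 449 = 1796
    O–O: 2 × 142 = 284
    Σ(broken) = 2080 kJ
  Bonds formed (products):
    O–H: 4 × 449 = 1796
    O=O: 1 × 491 = 491
    Σ(formed) = 2287 kJ
  ΔH_II = 2080 − 2287 = −207 kJ
ΔH_I − ΔH_II = −912 kJ, so reaction I has the more negative ΔH; |ΔH_I − ΔH_II| = 912 kJ.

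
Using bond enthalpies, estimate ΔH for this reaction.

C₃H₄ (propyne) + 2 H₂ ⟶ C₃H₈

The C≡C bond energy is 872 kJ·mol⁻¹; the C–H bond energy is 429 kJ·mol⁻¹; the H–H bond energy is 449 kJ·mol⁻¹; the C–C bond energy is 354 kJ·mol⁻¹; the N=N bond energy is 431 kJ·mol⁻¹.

ΔH ≈ −300 kJ

Bonds broken (reactants):
  C≡C: 1 × 872 = 872
  C–C: 1 × 354 = 354
  C–H: 4 × 429 = 1716
  H–H: 2 × 449 = 898
  Σ(broken) = 3840 kJ
Bonds formed (products):
  C–C: 2 × 354 = 708
  C–H: 8 × 429 = 3432
  Σ(formed) = 4140 kJ
ΔH = Σ(broken) − Σ(formed) = 3840 − 4140 = −300 kJ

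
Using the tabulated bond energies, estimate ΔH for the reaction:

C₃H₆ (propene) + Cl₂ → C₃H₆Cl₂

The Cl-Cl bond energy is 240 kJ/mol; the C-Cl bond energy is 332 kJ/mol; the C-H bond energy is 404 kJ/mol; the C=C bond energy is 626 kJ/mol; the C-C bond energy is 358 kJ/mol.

ΔH ≈ −156 kJ

Bonds broken (reactants):
  C-C: 1 × 358 = 358
  C-H: 6 × 404 = 2424
  C=C: 1 × 626 = 626
  Cl-Cl: 1 × 240 = 240
  Σ(broken) = 3648 kJ
Bonds formed (products):
  C-C: 2 × 358 = 716
  C-Cl: 2 × 332 = 664
  C-H: 6 × 404 = 2424
  Σ(formed) = 3804 kJ
ΔH = Σ(broken) − Σ(formed) = 3648 − 3804 = −156 kJ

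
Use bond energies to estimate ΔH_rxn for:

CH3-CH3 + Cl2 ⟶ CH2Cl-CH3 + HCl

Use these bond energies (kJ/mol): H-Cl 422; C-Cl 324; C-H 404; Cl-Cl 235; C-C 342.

ΔH ≈ −107 kJ

Bonds broken (reactants):
  C-C: 1 × 342 = 342
  C-H: 6 × 404 = 2424
  Cl-Cl: 1 × 235 = 235
  Σ(broken) = 3001 kJ
Bonds formed (products):
  C-C: 1 × 342 = 342
  C-Cl: 1 × 324 = 324
  C-H: 5 × 404 = 2020
  H-Cl: 1 × 422 = 422
  Σ(formed) = 3108 kJ
ΔH = Σ(broken) − Σ(formed) = 3001 − 3108 = −107 kJ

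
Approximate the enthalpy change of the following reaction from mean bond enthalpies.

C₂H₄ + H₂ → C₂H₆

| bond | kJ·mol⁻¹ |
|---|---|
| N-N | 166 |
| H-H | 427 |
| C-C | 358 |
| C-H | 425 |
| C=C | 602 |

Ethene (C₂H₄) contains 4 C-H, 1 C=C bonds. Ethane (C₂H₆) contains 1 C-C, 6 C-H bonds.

ΔH ≈ −179 kJ

Bonds broken (reactants):
  C-H: 4 × 425 = 1700
  C=C: 1 × 602 = 602
  H-H: 1 × 427 = 427
  Σ(broken) = 2729 kJ
Bonds formed (products):
  C-C: 1 × 358 = 358
  C-H: 6 × 425 = 2550
  Σ(formed) = 2908 kJ
ΔH = Σ(broken) − Σ(formed) = 2729 − 2908 = −179 kJ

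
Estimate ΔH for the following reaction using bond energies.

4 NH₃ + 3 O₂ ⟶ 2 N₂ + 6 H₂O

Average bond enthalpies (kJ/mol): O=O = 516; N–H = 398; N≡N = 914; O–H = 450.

ΔH ≈ −904 kJ

Bonds broken (reactants):
  N–H: 12 × 398 = 4776
  O=O: 3 × 516 = 1548
  Σ(broken) = 6324 kJ
Bonds formed (products):
  N≡N: 2 × 914 = 1828
  O–H: 12 × 450 = 5400
  Σ(formed) = 7228 kJ
ΔH = Σ(broken) − Σ(formed) = 6324 − 7228 = −904 kJ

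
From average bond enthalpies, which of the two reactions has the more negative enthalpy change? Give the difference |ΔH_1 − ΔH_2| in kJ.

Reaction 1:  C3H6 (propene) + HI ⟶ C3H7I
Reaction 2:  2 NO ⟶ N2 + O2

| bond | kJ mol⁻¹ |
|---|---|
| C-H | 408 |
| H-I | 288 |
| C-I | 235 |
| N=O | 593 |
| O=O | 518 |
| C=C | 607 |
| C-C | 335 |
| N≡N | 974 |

Reaction 1:
  Bonds broken (reactants):
    C-C: 1 × 335 = 335
    C-H: 6 × 408 = 2448
    C=C: 1 × 607 = 607
    H-I: 1 × 288 = 288
    Σ(broken) = 3678 kJ
  Bonds formed (products):
    C-C: 2 × 335 = 670
    C-H: 7 × 408 = 2856
    C-I: 1 × 235 = 235
    Σ(formed) = 3761 kJ
  ΔH_1 = 3678 − 3761 = −83 kJ
Reaction 2:
  Bonds broken (reactants):
    N=O: 2 × 593 = 1186
    Σ(broken) = 1186 kJ
  Bonds formed (products):
    N≡N: 1 × 974 = 974
    O=O: 1 × 518 = 518
    Σ(formed) = 1492 kJ
  ΔH_2 = 1186 − 1492 = −306 kJ
ΔH_1 − ΔH_2 = +223 kJ, so reaction 2 has the more negative ΔH; |ΔH_1 − ΔH_2| = 223 kJ.

Reaction 2, by 223 kJ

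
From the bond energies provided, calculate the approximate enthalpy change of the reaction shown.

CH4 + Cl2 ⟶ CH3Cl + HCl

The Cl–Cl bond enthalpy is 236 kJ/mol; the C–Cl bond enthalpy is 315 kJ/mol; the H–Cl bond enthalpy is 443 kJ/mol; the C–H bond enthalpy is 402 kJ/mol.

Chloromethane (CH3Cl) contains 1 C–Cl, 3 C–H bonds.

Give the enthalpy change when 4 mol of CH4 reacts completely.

ΔH = −480 kJ

Bonds broken (reactants):
  C–H: 4 × 402 = 1608
  Cl–Cl: 1 × 236 = 236
  Σ(broken) = 1844 kJ
Bonds formed (products):
  C–Cl: 1 × 315 = 315
  C–H: 3 × 402 = 1206
  H–Cl: 1 × 443 = 443
  Σ(formed) = 1964 kJ
ΔH = Σ(broken) − Σ(formed) = 1844 − 1964 = −120 kJ
For 4× the reaction as written: 4 × (−120) = −480 kJ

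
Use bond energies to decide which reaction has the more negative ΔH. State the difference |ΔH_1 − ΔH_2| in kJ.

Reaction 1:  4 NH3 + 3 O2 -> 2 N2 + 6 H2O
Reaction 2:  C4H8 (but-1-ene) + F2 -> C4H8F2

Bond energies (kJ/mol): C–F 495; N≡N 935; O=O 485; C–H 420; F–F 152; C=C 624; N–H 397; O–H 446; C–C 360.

Reaction 1, by 429 kJ

Reaction 1:
  Bonds broken (reactants):
    N–H: 12 × 397 = 4764
    O=O: 3 × 485 = 1455
    Σ(broken) = 6219 kJ
  Bonds formed (products):
    N≡N: 2 × 935 = 1870
    O–H: 12 × 446 = 5352
    Σ(formed) = 7222 kJ
  ΔH_1 = 6219 − 7222 = −1003 kJ
Reaction 2:
  Bonds broken (reactants):
    C–C: 2 × 360 = 720
    C–H: 8 × 420 = 3360
    C=C: 1 × 624 = 624
    F–F: 1 × 152 = 152
    Σ(broken) = 4856 kJ
  Bonds formed (products):
    C–C: 3 × 360 = 1080
    C–F: 2 × 495 = 990
    C–H: 8 × 420 = 3360
    Σ(formed) = 5430 kJ
  ΔH_2 = 4856 − 5430 = −574 kJ
ΔH_1 − ΔH_2 = −429 kJ, so reaction 1 has the more negative ΔH; |ΔH_1 − ΔH_2| = 429 kJ.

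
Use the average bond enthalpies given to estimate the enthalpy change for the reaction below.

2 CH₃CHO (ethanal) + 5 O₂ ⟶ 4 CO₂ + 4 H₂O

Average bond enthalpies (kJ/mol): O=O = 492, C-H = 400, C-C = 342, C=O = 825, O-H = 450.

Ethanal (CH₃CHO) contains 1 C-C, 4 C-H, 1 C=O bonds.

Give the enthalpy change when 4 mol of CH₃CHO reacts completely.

ΔH = −4412 kJ

Bonds broken (reactants):
  C-C: 2 × 342 = 684
  C-H: 8 × 400 = 3200
  C=O: 2 × 825 = 1650
  O=O: 5 × 492 = 2460
  Σ(broken) = 7994 kJ
Bonds formed (products):
  C=O: 8 × 825 = 6600
  O-H: 8 × 450 = 3600
  Σ(formed) = 10200 kJ
ΔH = Σ(broken) − Σ(formed) = 7994 − 10200 = −2206 kJ
For 2× the reaction as written: 2 × (−2206) = −4412 kJ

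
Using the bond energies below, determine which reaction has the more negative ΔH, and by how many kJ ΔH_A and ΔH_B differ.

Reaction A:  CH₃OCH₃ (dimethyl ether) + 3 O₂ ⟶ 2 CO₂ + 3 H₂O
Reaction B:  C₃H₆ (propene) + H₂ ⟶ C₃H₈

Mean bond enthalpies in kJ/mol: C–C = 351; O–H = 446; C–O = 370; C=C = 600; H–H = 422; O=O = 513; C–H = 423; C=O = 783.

Reaction A, by 816 kJ

Reaction A:
  Bonds broken (reactants):
    C–H: 6 × 423 = 2538
    C–O: 2 × 370 = 740
    O=O: 3 × 513 = 1539
    Σ(broken) = 4817 kJ
  Bonds formed (products):
    C=O: 4 × 783 = 3132
    O–H: 6 × 446 = 2676
    Σ(formed) = 5808 kJ
  ΔH_A = 4817 − 5808 = −991 kJ
Reaction B:
  Bonds broken (reactants):
    C–C: 1 × 351 = 351
    C–H: 6 × 423 = 2538
    C=C: 1 × 600 = 600
    H–H: 1 × 422 = 422
    Σ(broken) = 3911 kJ
  Bonds formed (products):
    C–C: 2 × 351 = 702
    C–H: 8 × 423 = 3384
    Σ(formed) = 4086 kJ
  ΔH_B = 3911 − 4086 = −175 kJ
ΔH_A − ΔH_B = −816 kJ, so reaction A has the more negative ΔH; |ΔH_A − ΔH_B| = 816 kJ.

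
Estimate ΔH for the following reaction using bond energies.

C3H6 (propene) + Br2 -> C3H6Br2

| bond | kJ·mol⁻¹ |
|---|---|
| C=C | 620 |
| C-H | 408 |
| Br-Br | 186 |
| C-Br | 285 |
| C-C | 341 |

Bonds broken (reactants):
  Br-Br: 1 × 186 = 186
  C-C: 1 × 341 = 341
  C-H: 6 × 408 = 2448
  C=C: 1 × 620 = 620
  Σ(broken) = 3595 kJ
Bonds formed (products):
  C-Br: 2 × 285 = 570
  C-C: 2 × 341 = 682
  C-H: 6 × 408 = 2448
  Σ(formed) = 3700 kJ
ΔH = Σ(broken) − Σ(formed) = 3595 − 3700 = −105 kJ

ΔH ≈ −105 kJ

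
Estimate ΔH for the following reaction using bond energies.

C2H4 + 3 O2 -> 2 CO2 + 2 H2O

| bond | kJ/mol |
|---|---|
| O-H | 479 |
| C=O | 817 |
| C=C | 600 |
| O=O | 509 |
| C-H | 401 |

Bonds broken (reactants):
  C-H: 4 × 401 = 1604
  C=C: 1 × 600 = 600
  O=O: 3 × 509 = 1527
  Σ(broken) = 3731 kJ
Bonds formed (products):
  C=O: 4 × 817 = 3268
  O-H: 4 × 479 = 1916
  Σ(formed) = 5184 kJ
ΔH = Σ(broken) − Σ(formed) = 3731 − 5184 = −1453 kJ

ΔH ≈ −1453 kJ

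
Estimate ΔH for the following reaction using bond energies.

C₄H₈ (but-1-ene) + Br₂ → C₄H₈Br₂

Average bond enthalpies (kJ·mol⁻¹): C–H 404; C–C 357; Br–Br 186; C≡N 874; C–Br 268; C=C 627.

ΔH ≈ −80 kJ

Bonds broken (reactants):
  Br–Br: 1 × 186 = 186
  C–C: 2 × 357 = 714
  C–H: 8 × 404 = 3232
  C=C: 1 × 627 = 627
  Σ(broken) = 4759 kJ
Bonds formed (products):
  C–Br: 2 × 268 = 536
  C–C: 3 × 357 = 1071
  C–H: 8 × 404 = 3232
  Σ(formed) = 4839 kJ
ΔH = Σ(broken) − Σ(formed) = 4759 − 4839 = −80 kJ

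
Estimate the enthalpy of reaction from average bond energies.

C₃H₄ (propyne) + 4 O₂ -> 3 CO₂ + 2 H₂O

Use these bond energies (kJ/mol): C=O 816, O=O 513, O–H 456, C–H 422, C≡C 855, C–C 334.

Bonds broken (reactants):
  C≡C: 1 × 855 = 855
  C–C: 1 × 334 = 334
  C–H: 4 × 422 = 1688
  O=O: 4 × 513 = 2052
  Σ(broken) = 4929 kJ
Bonds formed (products):
  C=O: 6 × 816 = 4896
  O–H: 4 × 456 = 1824
  Σ(formed) = 6720 kJ
ΔH = Σ(broken) − Σ(formed) = 4929 − 6720 = −1791 kJ

ΔH ≈ −1791 kJ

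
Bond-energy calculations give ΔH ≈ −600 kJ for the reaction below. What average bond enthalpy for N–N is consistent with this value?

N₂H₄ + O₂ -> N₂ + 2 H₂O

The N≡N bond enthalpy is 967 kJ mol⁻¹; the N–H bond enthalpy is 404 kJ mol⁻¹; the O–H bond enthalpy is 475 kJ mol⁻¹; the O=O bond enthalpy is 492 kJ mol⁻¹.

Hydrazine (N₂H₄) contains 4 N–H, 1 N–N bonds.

D(N–N) ≈ 159 kJ/mol

Let D be the N–N bond energy.
Σ(broken) = 4×404 + 1×D + 1×492 = 2108 + D
Σ(formed) = 1×967 + 4×475 = 2867
ΔH = Σ(broken) − Σ(formed) = (2108 + D) − (2867) = −759 + D
Setting this equal to −600 kJ gives D = 159 kJ/mol.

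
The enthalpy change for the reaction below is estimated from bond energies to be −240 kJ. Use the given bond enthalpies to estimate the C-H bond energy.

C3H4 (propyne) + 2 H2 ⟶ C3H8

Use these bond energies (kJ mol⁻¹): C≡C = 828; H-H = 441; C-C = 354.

D(C-H) ≈ 399 kJ/mol

Let D be the C-H bond energy.
Σ(broken) = 1×828 + 1×354 + 4×D + 2×441 = 2064 + 4D
Σ(formed) = 2×354 + 8×D = 708 + 8D
ΔH = Σ(broken) − Σ(formed) = (2064 + 4D) − (708 + 8D) = +1356 − 4D
Setting this equal to −240 kJ gives 4D = 1596, so D = 399 kJ/mol.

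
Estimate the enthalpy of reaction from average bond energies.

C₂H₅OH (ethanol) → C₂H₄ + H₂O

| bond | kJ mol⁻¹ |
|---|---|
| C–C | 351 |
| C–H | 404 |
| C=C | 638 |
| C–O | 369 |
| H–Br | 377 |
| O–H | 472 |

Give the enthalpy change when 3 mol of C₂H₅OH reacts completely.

Bonds broken (reactants):
  C–C: 1 × 351 = 351
  C–H: 5 × 404 = 2020
  C–O: 1 × 369 = 369
  O–H: 1 × 472 = 472
  Σ(broken) = 3212 kJ
Bonds formed (products):
  C–H: 4 × 404 = 1616
  C=C: 1 × 638 = 638
  O–H: 2 × 472 = 944
  Σ(formed) = 3198 kJ
ΔH = Σ(broken) − Σ(formed) = 3212 − 3198 = +14 kJ
For 3× the reaction as written: 3 × (+14) = +42 kJ

ΔH = +42 kJ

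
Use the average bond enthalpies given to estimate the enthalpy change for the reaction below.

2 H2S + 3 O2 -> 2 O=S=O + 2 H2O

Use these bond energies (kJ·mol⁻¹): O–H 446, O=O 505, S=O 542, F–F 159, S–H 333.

Bonds broken (reactants):
  O=O: 3 × 505 = 1515
  S–H: 4 × 333 = 1332
  Σ(broken) = 2847 kJ
Bonds formed (products):
  O–H: 4 × 446 = 1784
  S=O: 4 × 542 = 2168
  Σ(formed) = 3952 kJ
ΔH = Σ(broken) − Σ(formed) = 2847 − 3952 = −1105 kJ

ΔH ≈ −1105 kJ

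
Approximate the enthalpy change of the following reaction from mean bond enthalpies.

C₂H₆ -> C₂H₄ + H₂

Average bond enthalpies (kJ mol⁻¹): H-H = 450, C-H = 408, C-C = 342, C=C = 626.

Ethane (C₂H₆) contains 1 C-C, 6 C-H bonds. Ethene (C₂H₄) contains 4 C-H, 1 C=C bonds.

ΔH ≈ +82 kJ

Bonds broken (reactants):
  C-C: 1 × 342 = 342
  C-H: 6 × 408 = 2448
  Σ(broken) = 2790 kJ
Bonds formed (products):
  C-H: 4 × 408 = 1632
  C=C: 1 × 626 = 626
  H-H: 1 × 450 = 450
  Σ(formed) = 2708 kJ
ΔH = Σ(broken) − Σ(formed) = 2790 − 2708 = +82 kJ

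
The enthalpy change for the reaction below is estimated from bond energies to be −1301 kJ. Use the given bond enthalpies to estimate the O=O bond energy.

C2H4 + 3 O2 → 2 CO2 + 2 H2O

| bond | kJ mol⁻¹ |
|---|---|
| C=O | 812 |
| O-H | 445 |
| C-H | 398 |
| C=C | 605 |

Let D be the O=O bond energy.
Σ(broken) = 4×398 + 1×605 + 3×D = 2197 + 3D
Σ(formed) = 4×812 + 4×445 = 5028
ΔH = Σ(broken) − Σ(formed) = (2197 + 3D) − (5028) = −2831 + 3D
Setting this equal to −1301 kJ gives 3D = 1530, so D = 510 kJ/mol.

D(O=O) ≈ 510 kJ/mol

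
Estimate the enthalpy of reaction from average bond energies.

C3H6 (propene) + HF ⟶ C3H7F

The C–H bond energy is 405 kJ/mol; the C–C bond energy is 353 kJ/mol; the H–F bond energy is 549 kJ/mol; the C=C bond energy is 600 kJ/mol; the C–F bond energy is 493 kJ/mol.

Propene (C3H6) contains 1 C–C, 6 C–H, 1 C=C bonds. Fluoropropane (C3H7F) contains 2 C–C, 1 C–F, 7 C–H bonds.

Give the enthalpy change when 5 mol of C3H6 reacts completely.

Bonds broken (reactants):
  C–C: 1 × 353 = 353
  C–H: 6 × 405 = 2430
  C=C: 1 × 600 = 600
  H–F: 1 × 549 = 549
  Σ(broken) = 3932 kJ
Bonds formed (products):
  C–C: 2 × 353 = 706
  C–F: 1 × 493 = 493
  C–H: 7 × 405 = 2835
  Σ(formed) = 4034 kJ
ΔH = Σ(broken) − Σ(formed) = 3932 − 4034 = −102 kJ
For 5× the reaction as written: 5 × (−102) = −510 kJ

ΔH = −510 kJ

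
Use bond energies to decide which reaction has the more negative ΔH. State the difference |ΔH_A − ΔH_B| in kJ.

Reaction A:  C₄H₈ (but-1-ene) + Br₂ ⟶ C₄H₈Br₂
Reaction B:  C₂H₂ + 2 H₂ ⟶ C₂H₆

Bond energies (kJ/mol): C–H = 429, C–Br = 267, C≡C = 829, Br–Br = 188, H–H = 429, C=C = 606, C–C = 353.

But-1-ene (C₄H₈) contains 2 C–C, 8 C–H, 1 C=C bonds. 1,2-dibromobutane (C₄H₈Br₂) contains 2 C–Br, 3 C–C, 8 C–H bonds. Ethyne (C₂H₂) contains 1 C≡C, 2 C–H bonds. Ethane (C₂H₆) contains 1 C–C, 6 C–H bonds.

Reaction B, by 289 kJ

Reaction A:
  Bonds broken (reactants):
    Br–Br: 1 × 188 = 188
    C–C: 2 × 353 = 706
    C–H: 8 × 429 = 3432
    C=C: 1 × 606 = 606
    Σ(broken) = 4932 kJ
  Bonds formed (products):
    C–Br: 2 × 267 = 534
    C–C: 3 × 353 = 1059
    C–H: 8 × 429 = 3432
    Σ(formed) = 5025 kJ
  ΔH_A = 4932 − 5025 = −93 kJ
Reaction B:
  Bonds broken (reactants):
    C≡C: 1 × 829 = 829
    C–H: 2 × 429 = 858
    H–H: 2 × 429 = 858
    Σ(broken) = 2545 kJ
  Bonds formed (products):
    C–C: 1 × 353 = 353
    C–H: 6 × 429 = 2574
    Σ(formed) = 2927 kJ
  ΔH_B = 2545 − 2927 = −382 kJ
ΔH_A − ΔH_B = +289 kJ, so reaction B has the more negative ΔH; |ΔH_A − ΔH_B| = 289 kJ.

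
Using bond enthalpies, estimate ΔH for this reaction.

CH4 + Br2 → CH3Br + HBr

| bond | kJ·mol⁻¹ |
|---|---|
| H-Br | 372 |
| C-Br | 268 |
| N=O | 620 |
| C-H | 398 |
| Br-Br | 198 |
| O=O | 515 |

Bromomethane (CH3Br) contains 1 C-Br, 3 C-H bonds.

Bonds broken (reactants):
  Br-Br: 1 × 198 = 198
  C-H: 4 × 398 = 1592
  Σ(broken) = 1790 kJ
Bonds formed (products):
  C-Br: 1 × 268 = 268
  C-H: 3 × 398 = 1194
  H-Br: 1 × 372 = 372
  Σ(formed) = 1834 kJ
ΔH = Σ(broken) − Σ(formed) = 1790 − 1834 = −44 kJ

ΔH ≈ −44 kJ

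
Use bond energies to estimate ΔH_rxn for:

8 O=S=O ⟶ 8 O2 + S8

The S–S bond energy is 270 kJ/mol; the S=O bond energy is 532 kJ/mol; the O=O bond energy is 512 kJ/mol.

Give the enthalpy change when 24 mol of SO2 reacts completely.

Bonds broken (reactants):
  S=O: 16 × 532 = 8512
  Σ(broken) = 8512 kJ
Bonds formed (products):
  O=O: 8 × 512 = 4096
  S–S: 8 × 270 = 2160
  Σ(formed) = 6256 kJ
ΔH = Σ(broken) − Σ(formed) = 8512 − 6256 = +2256 kJ
For 3× the reaction as written: 3 × (+2256) = +6768 kJ

ΔH = +6768 kJ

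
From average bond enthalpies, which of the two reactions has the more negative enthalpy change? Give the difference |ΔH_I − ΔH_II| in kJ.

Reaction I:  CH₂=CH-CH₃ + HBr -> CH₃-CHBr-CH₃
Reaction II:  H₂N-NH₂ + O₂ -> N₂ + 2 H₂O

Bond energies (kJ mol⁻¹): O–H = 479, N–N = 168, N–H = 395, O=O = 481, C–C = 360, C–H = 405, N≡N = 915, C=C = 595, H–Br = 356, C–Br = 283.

Reaction I:
  Bonds broken (reactants):
    C–C: 1 × 360 = 360
    C–H: 6 × 405 = 2430
    C=C: 1 × 595 = 595
    H–Br: 1 × 356 = 356
    Σ(broken) = 3741 kJ
  Bonds formed (products):
    C–Br: 1 × 283 = 283
    C–C: 2 × 360 = 720
    C–H: 7 × 405 = 2835
    Σ(formed) = 3838 kJ
  ΔH_I = 3741 − 3838 = −97 kJ
Reaction II:
  Bonds broken (reactants):
    N–H: 4 × 395 = 1580
    N–N: 1 × 168 = 168
    O=O: 1 × 481 = 481
    Σ(broken) = 2229 kJ
  Bonds formed (products):
    N≡N: 1 × 915 = 915
    O–H: 4 × 479 = 1916
    Σ(formed) = 2831 kJ
  ΔH_II = 2229 − 2831 = −602 kJ
ΔH_I − ΔH_II = +505 kJ, so reaction II has the more negative ΔH; |ΔH_I − ΔH_II| = 505 kJ.

Reaction II, by 505 kJ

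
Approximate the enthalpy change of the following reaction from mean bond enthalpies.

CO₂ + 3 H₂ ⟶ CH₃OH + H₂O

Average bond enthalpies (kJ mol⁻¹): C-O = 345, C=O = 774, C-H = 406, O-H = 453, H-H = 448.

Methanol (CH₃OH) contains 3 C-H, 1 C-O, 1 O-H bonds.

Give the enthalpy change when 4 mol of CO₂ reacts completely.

Bonds broken (reactants):
  C=O: 2 × 774 = 1548
  H-H: 3 × 448 = 1344
  Σ(broken) = 2892 kJ
Bonds formed (products):
  C-H: 3 × 406 = 1218
  C-O: 1 × 345 = 345
  O-H: 3 × 453 = 1359
  Σ(formed) = 2922 kJ
ΔH = Σ(broken) − Σ(formed) = 2892 − 2922 = −30 kJ
For 4× the reaction as written: 4 × (−30) = −120 kJ

ΔH = −120 kJ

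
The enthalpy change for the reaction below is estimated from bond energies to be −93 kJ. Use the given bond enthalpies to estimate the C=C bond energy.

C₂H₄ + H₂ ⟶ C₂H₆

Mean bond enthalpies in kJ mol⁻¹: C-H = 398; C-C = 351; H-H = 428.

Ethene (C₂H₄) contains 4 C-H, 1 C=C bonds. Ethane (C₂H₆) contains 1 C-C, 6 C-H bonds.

D(C=C) ≈ 626 kJ/mol

Let D be the C=C bond energy.
Σ(broken) = 4×398 + 1×D + 1×428 = 2020 + D
Σ(formed) = 1×351 + 6×398 = 2739
ΔH = Σ(broken) − Σ(formed) = (2020 + D) − (2739) = −719 + D
Setting this equal to −93 kJ gives D = 626 kJ/mol.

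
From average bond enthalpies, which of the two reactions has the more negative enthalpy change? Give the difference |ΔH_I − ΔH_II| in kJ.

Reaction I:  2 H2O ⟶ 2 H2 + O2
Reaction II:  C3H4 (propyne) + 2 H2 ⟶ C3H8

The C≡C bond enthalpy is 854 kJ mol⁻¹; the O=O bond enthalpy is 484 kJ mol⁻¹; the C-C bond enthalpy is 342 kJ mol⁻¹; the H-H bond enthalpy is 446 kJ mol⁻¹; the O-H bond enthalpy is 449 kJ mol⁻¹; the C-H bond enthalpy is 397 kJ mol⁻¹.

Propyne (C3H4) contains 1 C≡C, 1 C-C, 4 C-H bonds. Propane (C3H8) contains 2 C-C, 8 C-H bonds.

Reaction I:
  Bonds broken (reactants):
    O-H: 4 × 449 = 1796
    Σ(broken) = 1796 kJ
  Bonds formed (products):
    H-H: 2 × 446 = 892
    O=O: 1 × 484 = 484
    Σ(formed) = 1376 kJ
  ΔH_I = 1796 − 1376 = +420 kJ
Reaction II:
  Bonds broken (reactants):
    C≡C: 1 × 854 = 854
    C-C: 1 × 342 = 342
    C-H: 4 × 397 = 1588
    H-H: 2 × 446 = 892
    Σ(broken) = 3676 kJ
  Bonds formed (products):
    C-C: 2 × 342 = 684
    C-H: 8 × 397 = 3176
    Σ(formed) = 3860 kJ
  ΔH_II = 3676 − 3860 = −184 kJ
ΔH_I − ΔH_II = +604 kJ, so reaction II has the more negative ΔH; |ΔH_I − ΔH_II| = 604 kJ.

Reaction II, by 604 kJ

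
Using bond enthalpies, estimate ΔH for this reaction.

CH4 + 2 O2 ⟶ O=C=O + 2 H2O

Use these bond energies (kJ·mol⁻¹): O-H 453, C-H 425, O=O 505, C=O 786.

ΔH ≈ −674 kJ

Bonds broken (reactants):
  C-H: 4 × 425 = 1700
  O=O: 2 × 505 = 1010
  Σ(broken) = 2710 kJ
Bonds formed (products):
  C=O: 2 × 786 = 1572
  O-H: 4 × 453 = 1812
  Σ(formed) = 3384 kJ
ΔH = Σ(broken) − Σ(formed) = 2710 − 3384 = −674 kJ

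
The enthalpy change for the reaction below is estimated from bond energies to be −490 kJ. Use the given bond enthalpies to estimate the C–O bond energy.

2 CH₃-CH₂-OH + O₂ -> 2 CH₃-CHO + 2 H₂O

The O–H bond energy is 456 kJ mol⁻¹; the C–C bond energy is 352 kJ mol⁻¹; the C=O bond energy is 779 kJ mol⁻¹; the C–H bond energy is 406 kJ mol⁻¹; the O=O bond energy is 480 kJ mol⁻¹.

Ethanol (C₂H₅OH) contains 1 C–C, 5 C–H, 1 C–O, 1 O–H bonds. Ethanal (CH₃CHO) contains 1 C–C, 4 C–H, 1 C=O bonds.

Let D be the C–O bond energy.
Σ(broken) = 2×352 + 10×406 + 2×D + 2×456 + 1×480 = 6156 + 2D
Σ(formed) = 2×352 + 8×406 + 2×779 + 4×456 = 7334
ΔH = Σ(broken) − Σ(formed) = (6156 + 2D) − (7334) = −1178 + 2D
Setting this equal to −490 kJ gives 2D = 688, so D = 344 kJ/mol.

D(C–O) ≈ 344 kJ/mol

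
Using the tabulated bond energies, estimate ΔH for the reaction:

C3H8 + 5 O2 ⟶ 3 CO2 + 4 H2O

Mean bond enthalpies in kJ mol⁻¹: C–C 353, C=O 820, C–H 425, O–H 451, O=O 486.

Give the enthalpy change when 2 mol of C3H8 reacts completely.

ΔH = −3984 kJ

Bonds broken (reactants):
  C–C: 2 × 353 = 706
  C–H: 8 × 425 = 3400
  O=O: 5 × 486 = 2430
  Σ(broken) = 6536 kJ
Bonds formed (products):
  C=O: 6 × 820 = 4920
  O–H: 8 × 451 = 3608
  Σ(formed) = 8528 kJ
ΔH = Σ(broken) − Σ(formed) = 6536 − 8528 = −1992 kJ
For 2× the reaction as written: 2 × (−1992) = −3984 kJ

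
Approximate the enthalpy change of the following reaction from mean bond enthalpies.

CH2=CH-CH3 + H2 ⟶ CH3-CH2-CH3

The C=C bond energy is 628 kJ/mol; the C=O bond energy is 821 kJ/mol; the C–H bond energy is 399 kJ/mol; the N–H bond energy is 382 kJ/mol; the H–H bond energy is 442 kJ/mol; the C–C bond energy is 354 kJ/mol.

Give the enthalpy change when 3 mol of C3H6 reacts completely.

Bonds broken (reactants):
  C–C: 1 × 354 = 354
  C–H: 6 × 399 = 2394
  C=C: 1 × 628 = 628
  H–H: 1 × 442 = 442
  Σ(broken) = 3818 kJ
Bonds formed (products):
  C–C: 2 × 354 = 708
  C–H: 8 × 399 = 3192
  Σ(formed) = 3900 kJ
ΔH = Σ(broken) − Σ(formed) = 3818 − 3900 = −82 kJ
For 3× the reaction as written: 3 × (−82) = −246 kJ

ΔH = −246 kJ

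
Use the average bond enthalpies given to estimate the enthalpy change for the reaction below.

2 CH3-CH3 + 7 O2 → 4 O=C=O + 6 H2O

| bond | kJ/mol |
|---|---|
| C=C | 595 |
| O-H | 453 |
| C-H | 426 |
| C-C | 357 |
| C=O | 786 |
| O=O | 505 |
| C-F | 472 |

ΔH ≈ −2363 kJ

Bonds broken (reactants):
  C-C: 2 × 357 = 714
  C-H: 12 × 426 = 5112
  O=O: 7 × 505 = 3535
  Σ(broken) = 9361 kJ
Bonds formed (products):
  C=O: 8 × 786 = 6288
  O-H: 12 × 453 = 5436
  Σ(formed) = 11724 kJ
ΔH = Σ(broken) − Σ(formed) = 9361 − 11724 = −2363 kJ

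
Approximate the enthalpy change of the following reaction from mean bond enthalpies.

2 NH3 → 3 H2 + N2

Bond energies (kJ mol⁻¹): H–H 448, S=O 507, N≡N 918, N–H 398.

ΔH ≈ +126 kJ

Bonds broken (reactants):
  N–H: 6 × 398 = 2388
  Σ(broken) = 2388 kJ
Bonds formed (products):
  H–H: 3 × 448 = 1344
  N≡N: 1 × 918 = 918
  Σ(formed) = 2262 kJ
ΔH = Σ(broken) − Σ(formed) = 2388 − 2262 = +126 kJ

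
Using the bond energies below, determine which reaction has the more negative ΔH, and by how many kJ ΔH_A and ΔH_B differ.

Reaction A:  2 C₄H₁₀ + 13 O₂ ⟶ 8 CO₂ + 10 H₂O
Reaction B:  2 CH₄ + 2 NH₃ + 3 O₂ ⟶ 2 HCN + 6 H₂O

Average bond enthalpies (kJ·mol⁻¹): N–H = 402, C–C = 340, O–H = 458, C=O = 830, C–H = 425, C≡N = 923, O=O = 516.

Reaction A:
  Bonds broken (reactants):
    C–C: 6 × 340 = 2040
    C–H: 20 × 425 = 8500
    O=O: 13 × 516 = 6708
    Σ(broken) = 17248 kJ
  Bonds formed (products):
    C=O: 16 × 830 = 13280
    O–H: 20 × 458 = 9160
    Σ(formed) = 22440 kJ
  ΔH_A = 17248 − 22440 = −5192 kJ
Reaction B:
  Bonds broken (reactants):
    C–H: 8 × 425 = 3400
    N–H: 6 × 402 = 2412
    O=O: 3 × 516 = 1548
    Σ(broken) = 7360 kJ
  Bonds formed (products):
    C≡N: 2 × 923 = 1846
    C–H: 2 × 425 = 850
    O–H: 12 × 458 = 5496
    Σ(formed) = 8192 kJ
  ΔH_B = 7360 − 8192 = −832 kJ
ΔH_A − ΔH_B = −4360 kJ, so reaction A has the more negative ΔH; |ΔH_A − ΔH_B| = 4360 kJ.

Reaction A, by 4360 kJ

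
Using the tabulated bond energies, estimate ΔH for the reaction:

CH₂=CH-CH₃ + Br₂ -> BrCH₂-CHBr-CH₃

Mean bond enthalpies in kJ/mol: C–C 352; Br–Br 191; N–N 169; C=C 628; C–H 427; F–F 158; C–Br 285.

Bonds broken (reactants):
  Br–Br: 1 × 191 = 191
  C–C: 1 × 352 = 352
  C–H: 6 × 427 = 2562
  C=C: 1 × 628 = 628
  Σ(broken) = 3733 kJ
Bonds formed (products):
  C–Br: 2 × 285 = 570
  C–C: 2 × 352 = 704
  C–H: 6 × 427 = 2562
  Σ(formed) = 3836 kJ
ΔH = Σ(broken) − Σ(formed) = 3733 − 3836 = −103 kJ

ΔH ≈ −103 kJ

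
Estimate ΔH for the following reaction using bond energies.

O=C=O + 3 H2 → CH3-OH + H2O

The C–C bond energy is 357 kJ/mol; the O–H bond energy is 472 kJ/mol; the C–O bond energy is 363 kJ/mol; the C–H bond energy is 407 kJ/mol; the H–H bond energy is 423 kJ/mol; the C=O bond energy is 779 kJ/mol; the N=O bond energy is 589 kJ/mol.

Bonds broken (reactants):
  C=O: 2 × 779 = 1558
  H–H: 3 × 423 = 1269
  Σ(broken) = 2827 kJ
Bonds formed (products):
  C–H: 3 × 407 = 1221
  C–O: 1 × 363 = 363
  O–H: 3 × 472 = 1416
  Σ(formed) = 3000 kJ
ΔH = Σ(broken) − Σ(formed) = 2827 − 3000 = −173 kJ

ΔH ≈ −173 kJ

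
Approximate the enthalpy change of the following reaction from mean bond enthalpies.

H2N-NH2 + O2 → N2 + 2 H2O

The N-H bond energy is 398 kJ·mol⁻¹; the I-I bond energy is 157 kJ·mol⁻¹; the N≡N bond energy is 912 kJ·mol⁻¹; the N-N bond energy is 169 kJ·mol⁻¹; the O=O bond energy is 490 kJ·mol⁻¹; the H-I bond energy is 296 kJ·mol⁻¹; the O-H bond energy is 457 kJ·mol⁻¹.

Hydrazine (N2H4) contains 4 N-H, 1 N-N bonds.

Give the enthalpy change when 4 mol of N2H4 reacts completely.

Bonds broken (reactants):
  N-H: 4 × 398 = 1592
  N-N: 1 × 169 = 169
  O=O: 1 × 490 = 490
  Σ(broken) = 2251 kJ
Bonds formed (products):
  N≡N: 1 × 912 = 912
  O-H: 4 × 457 = 1828
  Σ(formed) = 2740 kJ
ΔH = Σ(broken) − Σ(formed) = 2251 − 2740 = −489 kJ
For 4× the reaction as written: 4 × (−489) = −1956 kJ

ΔH = −1956 kJ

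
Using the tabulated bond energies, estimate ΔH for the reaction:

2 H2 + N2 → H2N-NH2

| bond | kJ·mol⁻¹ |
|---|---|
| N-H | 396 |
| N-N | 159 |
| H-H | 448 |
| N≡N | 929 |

Bonds broken (reactants):
  H-H: 2 × 448 = 896
  N≡N: 1 × 929 = 929
  Σ(broken) = 1825 kJ
Bonds formed (products):
  N-H: 4 × 396 = 1584
  N-N: 1 × 159 = 159
  Σ(formed) = 1743 kJ
ΔH = Σ(broken) − Σ(formed) = 1825 − 1743 = +82 kJ

ΔH ≈ +82 kJ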